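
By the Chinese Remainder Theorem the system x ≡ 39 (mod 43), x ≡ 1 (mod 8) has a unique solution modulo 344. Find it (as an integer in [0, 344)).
x ≡ 297 (mod 344); the representative in [0, 344) is 297

The moduli 43, 8 are pairwise coprime, so by the CRT there is a unique solution mod 43·8 = 344.
Solve by successive substitution. Start with x ≡ 39 (mod 43).
  Combine with x ≡ 1 (mod 8): write x = 39 + 43·t and require 39 + 43·t ≡ 1 (mod 8), i.e. 43·t ≡ 1 − 39 ≡ 2 (mod 8). Since 43^(−1) ≡ 3 (mod 8) (43 ≡ 3 (mod 8)), t ≡ 3·2 ≡ 6 (mod 8). So x ≡ 39 + 43·6 = 297 (mod 344).
Unique solution in [0, 344): x = 297.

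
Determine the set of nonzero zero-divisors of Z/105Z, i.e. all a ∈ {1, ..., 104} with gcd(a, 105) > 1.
An element a ∈ Z/105Z (with a ≠ 0) is a zero-divisor iff gcd(a, 105) > 1 (because a is a unit precisely when gcd(a, n) = 1, and in Z/nZ every nonzero, non-unit element is a zero-divisor). Scan a = 1, ..., 104 and keep those with gcd(a, 105) > 1:
  gcd(3, 105) = 3, gcd(5, 105) = 5, gcd(6, 105) = 3, gcd(7, 105) = 7, gcd(9, 105) = 3, gcd(10, 105) = 5, gcd(12, 105) = 3, gcd(14, 105) = 7, gcd(15, 105) = 15, gcd(18, 105) = 3, gcd(20, 105) = 5, gcd(21, 105) = 21, gcd(24, 105) = 3, gcd(25, 105) = 5, gcd(27, 105) = 3, gcd(28, 105) = 7, gcd(30, 105) = 15, gcd(33, 105) = 3, gcd(35, 105) = 35, gcd(36, 105) = 3, gcd(39, 105) = 3, gcd(40, 105) = 5, gcd(42, 105) = 21, gcd(45, 105) = 15, gcd(48, 105) = 3, gcd(49, 105) = 7, gcd(50, 105) = 5, gcd(51, 105) = 3, gcd(54, 105) = 3, gcd(55, 105) = 5, gcd(56, 105) = 7, gcd(57, 105) = 3, gcd(60, 105) = 15, gcd(63, 105) = 21, gcd(65, 105) = 5, gcd(66, 105) = 3, gcd(69, 105) = 3, gcd(70, 105) = 35, gcd(72, 105) = 3, gcd(75, 105) = 15, gcd(77, 105) = 7, gcd(78, 105) = 3, gcd(80, 105) = 5, gcd(81, 105) = 3, gcd(84, 105) = 21, gcd(85, 105) = 5, gcd(87, 105) = 3, gcd(90, 105) = 15, gcd(91, 105) = 7, gcd(93, 105) = 3, gcd(95, 105) = 5, gcd(96, 105) = 3, gcd(98, 105) = 7, gcd(99, 105) = 3, gcd(100, 105) = 5, gcd(102, 105) = 3.
All other a ∈ {1, ..., 104} have gcd(a, 105) = 1 and are units. So the nonzero zero-divisors are exactly the 56 values of a appearing in this scan.

Final answer: nonzero zero-divisors of Z/105Z = {3, 5, 6, 7, 9, 10, 12, 14, 15, 18, 20, 21, 24, 25, 27, 28, 30, 33, 35, 36, 39, 40, 42, 45, 48, 49, 50, 51, 54, 55, 56, 57, 60, 63, 65, 66, 69, 70, 72, 75, 77, 78, 80, 81, 84, 85, 87, 90, 91, 93, 95, 96, 98, 99, 100, 102}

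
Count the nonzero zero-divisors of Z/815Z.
In Z/815Z each nonzero element is either a unit (gcd with 815 is 1) or a zero-divisor (gcd > 1). The number of units is φ(815): factorise 815 = 5 · 163, so φ(815) = (5 − 1) · (163 − 1) = 4 · 162 = 648. The nonzero elements number 815 − 1 = 814. Hence the nonzero zero-divisors number 814 − 648 = 166.

Final answer: Z/815Z has 166 nonzero zero-divisors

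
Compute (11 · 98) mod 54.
52

Reduce the factors first: 98 ≡ 44 (mod 54), so 11 · 98 ≡ 11 · 44 (mod 54). 11 · 44 = 484. Dividing by 54: 484 = 8·54 + 52. So (11 · 98) mod 54 = 52.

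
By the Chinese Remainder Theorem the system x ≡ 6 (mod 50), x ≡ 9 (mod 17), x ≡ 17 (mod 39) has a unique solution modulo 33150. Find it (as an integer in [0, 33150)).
x ≡ 11756 (mod 33150); the representative in [0, 33150) is 11756

The moduli 50, 17, 39 are pairwise coprime, so by the CRT there is a unique solution mod 50·17·39 = 33150.
Solve by successive substitution. Start with x ≡ 6 (mod 50).
  Combine with x ≡ 9 (mod 17): write x = 6 + 50·t and require 6 + 50·t ≡ 9 (mod 17), i.e. 50·t ≡ 9 − 6 ≡ 3 (mod 17). Since 50^(−1) ≡ 16 (mod 17) (50 ≡ 16 (mod 17)), t ≡ 16·3 ≡ 14 (mod 17). So x ≡ 6 + 50·14 = 706 (mod 850).
  Combine with x ≡ 17 (mod 39): write x = 706 + 850·t and require 706 + 850·t ≡ 17 (mod 39), i.e. 850·t ≡ 17 − 706 ≡ 13 (mod 39). Since 850^(−1) ≡ 34 (mod 39) (850 ≡ 31 (mod 39)), t ≡ 34·13 ≡ 13 (mod 39). So x ≡ 706 + 850·13 = 11756 (mod 33150).
Unique solution in [0, 33150): x = 11756.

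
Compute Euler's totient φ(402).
φ(402) = 132

φ is multiplicative, with φ(p^e) = p^e − p^(e−1). Factorise 402 = 2 · 3 · 67. Then
  φ(402) = (2 − 1) · (3 − 1) · (67 − 1) = 1 · 2 · 66 = 132.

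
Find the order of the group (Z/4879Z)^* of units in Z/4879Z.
|(Z/4879Z)^*| = 3840

(Z/4879Z)^* consists of the classes a with gcd(a, 4879) = 1, so its order is φ(4879). φ is multiplicative, with φ(p^e) = p^e − p^(e−1). Factorise 4879 = 7 · 17 · 41. Then
  φ(4879) = (7 − 1) · (17 − 1) · (41 − 1) = 6 · 16 · 40 = 3840.
Thus |(Z/4879Z)^*| = 3840.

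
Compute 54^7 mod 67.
65

Use repeated squaring. Binary(7) = 111. Walk through the bits of the exponent 7 left-to-right: at each bit after the leading one, square the running value, then multiply by 54 if the bit is 1 (always reducing mod 67):
  bit 1 = 1 (leading): start with 54.
  bit 2 = 1: square 54^2 = 2916 ≡ 35; bit is 1, so multiply 35·54 = 1890 ≡ 14 (mod 67).
  bit 3 = 1: square 14^2 = 196 ≡ 62; bit is 1, so multiply 62·54 = 3348 ≡ 65 (mod 67).
Final value: 54^7 ≡ 65 (mod 67).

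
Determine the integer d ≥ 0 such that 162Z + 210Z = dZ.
(162, 210) = (6); d = 6

In the PID Z, (a, b) is generated by gcd(a, b). Compute gcd(210, 162) with the extended Euclidean algorithm, tracking rows (r, s, t) with s·210 + t·162 = r:
  row A: (210, 1, 0)   [1·210 + 0·162 = 210]
  row B: (162, 0, 1)   [0·210 + 1·162 = 162]
  210 = 1·162 + 48   → row C = row A − 1·row B = (48, 1, −1)   [check: 1·210 − 1·162 = 48]
  162 = 3·48 + 18   → row D = row B − 3·row C = (18, −3, 4)   [check: −3·210 + 4·162 = 18]
  48 = 2·18 + 12   → row E = row C − 2·row D = (12, 7, −9)   [check: 7·210 − 9·162 = 12]
  18 = 1·12 + 6   → row F = row D − 1·row E = (6, −10, 13)   [check: −10·210 + 13·162 = 6]
  12 = 2·6 + 0   → remainder 0, stop. gcd = 6 (last nonzero row F).
So gcd(162, 210) = 6, with Bézout identity −10·210 + 13·162 = 6. Containment (⊇): the Bézout identity exhibits 6 as an element of (162, 210), giving (6) ⊆ (162, 210). Containment (⊆): since 6 | 162 and 6 | 210 (162 = 6·27, 210 = 6·35), every Z-linear combination of 162 and 210 is divisible by 6, so (162, 210) ⊆ (6). Therefore (162, 210) = (6), d = 6.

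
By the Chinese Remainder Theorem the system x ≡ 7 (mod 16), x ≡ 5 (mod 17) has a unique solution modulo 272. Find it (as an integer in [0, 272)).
x ≡ 39 (mod 272); the representative in [0, 272) is 39

The moduli 16, 17 are pairwise coprime, so by the CRT there is a unique solution mod 16·17 = 272.
Solve by successive substitution. Start with x ≡ 7 (mod 16).
  Combine with x ≡ 5 (mod 17): write x = 7 + 16·t and require 7 + 16·t ≡ 5 (mod 17), i.e. 16·t ≡ 5 − 7 ≡ 15 (mod 17). Since 16^(−1) ≡ 16 (mod 17), t ≡ 16·15 ≡ 2 (mod 17). So x ≡ 7 + 16·2 = 39 (mod 272).
Unique solution in [0, 272): x = 39.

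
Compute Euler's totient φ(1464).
φ(1464) = 480

φ is multiplicative, with φ(p^e) = p^e − p^(e−1). Factorise 1464 = 2^3 · 3 · 61. Then
  φ(1464) = (2^3 − 2^2) · (3 − 1) · (61 − 1) = 4 · 2 · 60 = 480.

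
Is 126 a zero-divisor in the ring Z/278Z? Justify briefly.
YES

gcd(126, 278) = 2 > 1, so 126 is not a unit in Z/278Z. In Z/nZ every nonzero non-unit is a zero-divisor: explicitly, take b = 278/gcd = 139 ≠ 0 (mod 278); then 126·139 = 17514 = 63·278, i.e. 126·139 ≡ 0 (mod 278). So 126 is a zero-divisor.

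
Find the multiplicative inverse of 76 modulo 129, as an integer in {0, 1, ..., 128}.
Apply the extended Euclidean algorithm to (129, 76), tracking rows (r, s, t) with s·129 + t·76 = r. Each division r_prev = q·r_cur + r_new produces the new row as (previous row) − q·(current row):
  row A: (129, 1, 0)   [1·129 + 0·76 = 129]
  row B: (76, 0, 1)   [0·129 + 1·76 = 76]
  129 = 1·76 + 53   → row C = row A − 1·row B = (53, 1, −1)   [check: 1·129 − 1·76 = 53]
  76 = 1·53 + 23   → row D = row B − 1·row C = (23, −1, 2)   [check: −1·129 + 2·76 = 23]
  53 = 2·23 + 7   → row E = row C − 2·row D = (7, 3, −5)   [check: 3·129 − 5·76 = 7]
  23 = 3·7 + 2   → row F = row D − 3·row E = (2, −10, 17)   [check: −10·129 + 17·76 = 2]
  7 = 3·2 + 1   → row G = row E − 3·row F = (1, 33, −56)   [check: 33·129 − 56·76 = 1]
  2 = 2·1 + 0   → remainder 0, stop. gcd = 1 (last nonzero row G).
The gcd is 1, so 76 is invertible mod 129. The last nonzero row gives 33·129 − 56·76 = 1, so t = −56. So 76^(−1) ≡ −56 ≡ 73 (mod 129). Verify: 76 · 73 = 5548 ≡ 1 (mod 129). ✓

Final answer: 76^(−1) ≡ 73 (mod 129)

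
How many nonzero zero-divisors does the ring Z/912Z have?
Z/912Z has 623 nonzero zero-divisors

In Z/912Z each nonzero element is either a unit (gcd with 912 is 1) or a zero-divisor (gcd > 1). The number of units is φ(912): factorise 912 = 2^4 · 3 · 19, so φ(912) = (2^4 − 2^3) · (3 − 1) · (19 − 1) = 8 · 2 · 18 = 288. The nonzero elements number 912 − 1 = 911. Hence the nonzero zero-divisors number 911 − 288 = 623.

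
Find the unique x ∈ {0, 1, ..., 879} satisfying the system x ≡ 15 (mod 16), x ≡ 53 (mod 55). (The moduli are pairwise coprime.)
x ≡ 383 (mod 880); the representative in [0, 880) is 383

The moduli 16, 55 are pairwise coprime, so by the CRT there is a unique solution mod 16·55 = 880.
Solve by successive substitution. Start with x ≡ 15 (mod 16).
  Combine with x ≡ 53 (mod 55): write x = 15 + 16·t and require 15 + 16·t ≡ 53 (mod 55), i.e. 16·t ≡ 53 − 15 ≡ 38 (mod 55). Since 16^(−1) ≡ 31 (mod 55), t ≡ 31·38 ≡ 23 (mod 55). So x ≡ 15 + 16·23 = 383 (mod 880).
Unique solution in [0, 880): x = 383.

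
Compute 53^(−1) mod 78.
Apply the extended Euclidean algorithm to (78, 53), tracking rows (r, s, t) with s·78 + t·53 = r. Each division r_prev = q·r_cur + r_new produces the new row as (previous row) − q·(current row):
  row A: (78, 1, 0)   [1·78 + 0·53 = 78]
  row B: (53, 0, 1)   [0·78 + 1·53 = 53]
  78 = 1·53 + 25   → row C = row A − 1·row B = (25, 1, −1)   [check: 1·78 − 1·53 = 25]
  53 = 2·25 + 3   → row D = row B − 2·row C = (3, −2, 3)   [check: −2·78 + 3·53 = 3]
  25 = 8·3 + 1   → row E = row C − 8·row D = (1, 17, −25)   [check: 17·78 − 25·53 = 1]
  3 = 3·1 + 0   → remainder 0, stop. gcd = 1 (last nonzero row E).
The gcd is 1, so 53 is invertible mod 78. The last nonzero row gives 17·78 − 25·53 = 1, so t = −25. So 53^(−1) ≡ −25 ≡ 53 (mod 78). Verify: 53 · 53 = 2809 ≡ 1 (mod 78). ✓

Final answer: 53^(−1) ≡ 53 (mod 78)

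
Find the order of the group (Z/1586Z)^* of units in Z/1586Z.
|(Z/1586Z)^*| = 720

(Z/1586Z)^* consists of the classes a with gcd(a, 1586) = 1, so its order is φ(1586). φ is multiplicative, with φ(p^e) = p^e − p^(e−1). Factorise 1586 = 2 · 13 · 61. Then
  φ(1586) = (2 − 1) · (13 − 1) · (61 − 1) = 1 · 12 · 60 = 720.
Thus |(Z/1586Z)^*| = 720.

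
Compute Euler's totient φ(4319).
φ(4319) = 3696

φ is multiplicative, with φ(p^e) = p^e − p^(e−1). Factorise 4319 = 7 · 617. Then
  φ(4319) = (7 − 1) · (617 − 1) = 6 · 616 = 3696.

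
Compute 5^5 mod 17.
Use repeated squaring. Binary(5) = 101. Walk through the bits of the exponent 5 left-to-right: at each bit after the leading one, square the running value, then multiply by 5 if the bit is 1 (always reducing mod 17):
  bit 1 = 1 (leading): start with 5.
  bit 2 = 0: square 5^2 = 25 ≡ 8 (mod 17).
  bit 3 = 1: square 8^2 = 64 ≡ 13; bit is 1, so multiply 13·5 = 65 ≡ 14 (mod 17).
Final value: 5^5 ≡ 14 (mod 17).

Final answer: 14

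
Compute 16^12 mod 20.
Use repeated squaring. Binary(12) = 1100. Walk through the bits of the exponent 12 left-to-right: at each bit after the leading one, square the running value, then multiply by 16 if the bit is 1 (always reducing mod 20):
  bit 1 = 1 (leading): start with 16.
  bit 2 = 1: square 16^2 = 256 ≡ 16; bit is 1, so multiply 16·16 = 256 ≡ 16 (mod 20).
  bit 3 = 0: square 16^2 = 256 ≡ 16 (mod 20).
  bit 4 = 0: square 16^2 = 256 ≡ 16 (mod 20).
Final value: 16^12 ≡ 16 (mod 20).

Final answer: 16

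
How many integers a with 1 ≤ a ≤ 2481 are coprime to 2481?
The number of a ∈ {1, ..., 2481} with gcd(a, 2481) = 1 is by definition Euler's totient φ(2481). φ is multiplicative, with φ(p^e) = p^e − p^(e−1). Factorise 2481 = 3 · 827. Then
  φ(2481) = (3 − 1) · (827 − 1) = 2 · 826 = 1652.
So there are 1652 such integers.

Final answer: 1652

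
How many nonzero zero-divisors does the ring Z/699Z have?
In Z/699Z each nonzero element is either a unit (gcd with 699 is 1) or a zero-divisor (gcd > 1). The number of units is φ(699): factorise 699 = 3 · 233, so φ(699) = (3 − 1) · (233 − 1) = 2 · 232 = 464. The nonzero elements number 699 − 1 = 698. Hence the nonzero zero-divisors number 698 − 464 = 234.

Final answer: Z/699Z has 234 nonzero zero-divisors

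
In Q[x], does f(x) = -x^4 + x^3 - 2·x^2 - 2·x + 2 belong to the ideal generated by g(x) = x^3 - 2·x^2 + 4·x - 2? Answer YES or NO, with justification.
YES

In Q[x] the ideal (g) consists of all multiples of g, so f ∈ (g) iff g | f, i.e. iff the remainder of f on division by g is 0. Divide f by g (g is monic, so eliminate the leading term of the running remainder at each step):
  leading term -x^4: subtract (-x)·g(x) = -x^4 + 2·x^3 - 4·x^2 + 2·x, leaving -x^3 + 2·x^2 - 4·x + 2
  leading term -x^3: subtract (-1)·g(x) = -x^3 + 2·x^2 - 4·x + 2, leaving 0
The remainder is 0, so f(x) = g(x) · h(x) with h(x) = -x - 1. Hence g | f, i.e. f ∈ (g).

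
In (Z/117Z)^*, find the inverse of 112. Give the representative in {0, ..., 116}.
112^(−1) ≡ 70 (mod 117)

Apply the extended Euclidean algorithm to (117, 112), tracking rows (r, s, t) with s·117 + t·112 = r. Each division r_prev = q·r_cur + r_new produces the new row as (previous row) − q·(current row):
  row A: (117, 1, 0)   [1·117 + 0·112 = 117]
  row B: (112, 0, 1)   [0·117 + 1·112 = 112]
  117 = 1·112 + 5   → row C = row A − 1·row B = (5, 1, −1)   [check: 1·117 − 1·112 = 5]
  112 = 22·5 + 2   → row D = row B − 22·row C = (2, −22, 23)   [check: −22·117 + 23·112 = 2]
  5 = 2·2 + 1   → row E = row C − 2·row D = (1, 45, −47)   [check: 45·117 − 47·112 = 1]
  2 = 2·1 + 0   → remainder 0, stop. gcd = 1 (last nonzero row E).
The gcd is 1, so 112 is invertible mod 117. The last nonzero row gives 45·117 − 47·112 = 1, so t = −47. So 112^(−1) ≡ −47 ≡ 70 (mod 117). Verify: 112 · 70 = 7840 ≡ 1 (mod 117). ✓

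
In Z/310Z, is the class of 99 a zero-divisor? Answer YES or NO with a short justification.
NO

gcd(99, 310) = 1, so 99 is a unit in Z/310Z (it has a multiplicative inverse). A unit cannot be a zero-divisor: if 99·b ≡ 0 then multiplying both sides by 99^(−1) gives b ≡ 0. So 99 is not a zero-divisor.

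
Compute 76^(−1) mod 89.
Apply the extended Euclidean algorithm to (89, 76), tracking rows (r, s, t) with s·89 + t·76 = r. Each division r_prev = q·r_cur + r_new produces the new row as (previous row) − q·(current row):
  row A: (89, 1, 0)   [1·89 + 0·76 = 89]
  row B: (76, 0, 1)   [0·89 + 1·76 = 76]
  89 = 1·76 + 13   → row C = row A − 1·row B = (13, 1, −1)   [check: 1·89 − 1·76 = 13]
  76 = 5·13 + 11   → row D = row B − 5·row C = (11, −5, 6)   [check: −5·89 + 6·76 = 11]
  13 = 1·11 + 2   → row E = row C − 1·row D = (2, 6, −7)   [check: 6·89 − 7·76 = 2]
  11 = 5·2 + 1   → row F = row D − 5·row E = (1, −35, 41)   [check: −35·89 + 41·76 = 1]
  2 = 2·1 + 0   → remainder 0, stop. gcd = 1 (last nonzero row F).
The gcd is 1, so 76 is invertible mod 89. The last nonzero row gives −35·89 + 41·76 = 1, so t = 41. So 76^(−1) ≡ 41 (mod 89). Verify: 76 · 41 = 3116 ≡ 1 (mod 89). ✓

Final answer: 76^(−1) ≡ 41 (mod 89)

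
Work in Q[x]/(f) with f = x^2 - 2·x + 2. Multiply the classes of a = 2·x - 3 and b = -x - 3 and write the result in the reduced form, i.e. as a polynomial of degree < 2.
a · b ≡ 13 - 7·x (mod f(x))

First multiply in Q[x] without reducing: a · b = -2·x^2 - 3·x + 9. Now divide by f(x) = x^2 - 2·x + 2, eliminating the leading term at each step:
  leading term -2·x^2: subtract (-2)·f(x) = -2·x^2 + 4·x - 4, leaving 13 - 7·x
The degree is now < 2, so this is the remainder. Hence a · b ≡ 13 - 7·x in Q[x]/(f).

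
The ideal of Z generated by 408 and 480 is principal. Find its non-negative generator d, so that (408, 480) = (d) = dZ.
(408, 480) = (24); d = 24

In the PID Z, (a, b) is generated by gcd(a, b). Compute gcd(480, 408) with the extended Euclidean algorithm, tracking rows (r, s, t) with s·480 + t·408 = r:
  row A: (480, 1, 0)   [1·480 + 0·408 = 480]
  row B: (408, 0, 1)   [0·480 + 1·408 = 408]
  480 = 1·408 + 72   → row C = row A − 1·row B = (72, 1, −1)   [check: 1·480 − 1·408 = 72]
  408 = 5·72 + 48   → row D = row B − 5·row C = (48, −5, 6)   [check: −5·480 + 6·408 = 48]
  72 = 1·48 + 24   → row E = row C − 1·row D = (24, 6, −7)   [check: 6·480 − 7·408 = 24]
  48 = 2·24 + 0   → remainder 0, stop. gcd = 24 (last nonzero row E).
So gcd(408, 480) = 24, with Bézout identity 6·480 − 7·408 = 24. Containment (⊇): the Bézout identity exhibits 24 as an element of (408, 480), giving (24) ⊆ (408, 480). Containment (⊆): since 24 | 408 and 24 | 480 (408 = 24·17, 480 = 24·20), every Z-linear combination of 408 and 480 is divisible by 24, so (408, 480) ⊆ (24). Therefore (408, 480) = (24), d = 24.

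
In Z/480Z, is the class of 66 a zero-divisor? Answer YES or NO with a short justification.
YES

gcd(66, 480) = 6 > 1, so 66 is not a unit in Z/480Z. In Z/nZ every nonzero non-unit is a zero-divisor: explicitly, take b = 480/gcd = 80 ≠ 0 (mod 480); then 66·80 = 5280 = 11·480, i.e. 66·80 ≡ 0 (mod 480). So 66 is a zero-divisor.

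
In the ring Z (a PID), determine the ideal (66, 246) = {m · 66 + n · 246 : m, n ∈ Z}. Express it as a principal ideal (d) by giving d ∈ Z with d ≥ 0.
(66, 246) = (6); d = 6

In the PID Z, (a, b) is generated by gcd(a, b). Compute gcd(246, 66) with the extended Euclidean algorithm, tracking rows (r, s, t) with s·246 + t·66 = r:
  row A: (246, 1, 0)   [1·246 + 0·66 = 246]
  row B: (66, 0, 1)   [0·246 + 1·66 = 66]
  246 = 3·66 + 48   → row C = row A − 3·row B = (48, 1, −3)   [check: 1·246 − 3·66 = 48]
  66 = 1·48 + 18   → row D = row B − 1·row C = (18, −1, 4)   [check: −1·246 + 4·66 = 18]
  48 = 2·18 + 12   → row E = row C − 2·row D = (12, 3, −11)   [check: 3·246 − 11·66 = 12]
  18 = 1·12 + 6   → row F = row D − 1·row E = (6, −4, 15)   [check: −4·246 + 15·66 = 6]
  12 = 2·6 + 0   → remainder 0, stop. gcd = 6 (last nonzero row F).
So gcd(66, 246) = 6, with Bézout identity −4·246 + 15·66 = 6. Containment (⊇): the Bézout identity exhibits 6 as an element of (66, 246), giving (6) ⊆ (66, 246). Containment (⊆): since 6 | 66 and 6 | 246 (66 = 6·11, 246 = 6·41), every Z-linear combination of 66 and 246 is divisible by 6, so (66, 246) ⊆ (6). Therefore (66, 246) = (6), d = 6.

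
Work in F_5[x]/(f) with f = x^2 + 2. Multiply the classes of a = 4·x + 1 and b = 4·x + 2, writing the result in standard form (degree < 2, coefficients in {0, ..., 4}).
a · b ≡ 2·x (mod f(x))

Multiply as integer polynomials: a · b = 16·x^2 + 12·x + 2. Reducing coefficients mod 5: a · b ≡ x^2 + 2·x + 2. Now divide by f(x) = x^2 + 2 in F_5[x], eliminating the leading term at each step:
  leading term x^2: subtract (1)·f(x) = x^2 + 2, leaving 2·x (coefficients mod 5)
The degree is now < 2, so this is the remainder. Hence a · b ≡ 2·x in F_5[x]/(f).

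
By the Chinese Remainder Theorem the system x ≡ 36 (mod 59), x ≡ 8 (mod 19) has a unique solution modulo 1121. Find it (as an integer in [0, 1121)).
The moduli 59, 19 are pairwise coprime, so by the CRT there is a unique solution mod 59·19 = 1121.
Solve by successive substitution. Start with x ≡ 36 (mod 59).
  Combine with x ≡ 8 (mod 19): write x = 36 + 59·t and require 36 + 59·t ≡ 8 (mod 19), i.e. 59·t ≡ 8 − 36 ≡ 10 (mod 19). Since 59^(−1) ≡ 10 (mod 19) (59 ≡ 2 (mod 19)), t ≡ 10·10 ≡ 5 (mod 19). So x ≡ 36 + 59·5 = 331 (mod 1121).
Unique solution in [0, 1121): x = 331.

Final answer: x ≡ 331 (mod 1121); the representative in [0, 1121) is 331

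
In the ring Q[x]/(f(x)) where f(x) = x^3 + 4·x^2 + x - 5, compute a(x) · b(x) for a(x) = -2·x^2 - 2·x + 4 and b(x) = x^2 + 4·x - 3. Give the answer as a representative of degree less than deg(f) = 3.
a · b ≡ 12·x^2 + 14·x - 22 (mod f(x))

First multiply in Q[x] without reducing: a · b = -2·x^4 - 10·x^3 + 2·x^2 + 22·x - 12. Now divide by f(x) = x^3 + 4·x^2 + x - 5, eliminating the leading term at each step:
  leading term -2·x^4: subtract (-2·x)·f(x) = -2·x^4 - 8·x^3 - 2·x^2 + 10·x, leaving -2·x^3 + 4·x^2 + 12·x - 12
  leading term -2·x^3: subtract (-2)·f(x) = -2·x^3 - 8·x^2 - 2·x + 10, leaving 12·x^2 + 14·x - 22
The degree is now < 3, so this is the remainder. Hence a · b ≡ 12·x^2 + 14·x - 22 in Q[x]/(f).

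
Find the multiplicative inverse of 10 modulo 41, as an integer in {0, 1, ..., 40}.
10^(−1) ≡ 37 (mod 41)

Apply the extended Euclidean algorithm to (41, 10), tracking rows (r, s, t) with s·41 + t·10 = r. Each division r_prev = q·r_cur + r_new produces the new row as (previous row) − q·(current row):
  row A: (41, 1, 0)   [1·41 + 0·10 = 41]
  row B: (10, 0, 1)   [0·41 + 1·10 = 10]
  41 = 4·10 + 1   → row C = row A − 4·row B = (1, 1, −4)   [check: 1·41 − 4·10 = 1]
  10 = 10·1 + 0   → remainder 0, stop. gcd = 1 (last nonzero row C).
The gcd is 1, so 10 is invertible mod 41. The last nonzero row gives 1·41 − 4·10 = 1, so t = −4. So 10^(−1) ≡ −4 ≡ 37 (mod 41). Verify: 10 · 37 = 370 ≡ 1 (mod 41). ✓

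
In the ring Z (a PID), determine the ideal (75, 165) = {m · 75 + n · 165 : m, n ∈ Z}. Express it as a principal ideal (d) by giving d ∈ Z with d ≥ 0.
(75, 165) = (15); d = 15

In the PID Z, (a, b) is generated by gcd(a, b). Compute gcd(165, 75) with the extended Euclidean algorithm, tracking rows (r, s, t) with s·165 + t·75 = r:
  row A: (165, 1, 0)   [1·165 + 0·75 = 165]
  row B: (75, 0, 1)   [0·165 + 1·75 = 75]
  165 = 2·75 + 15   → row C = row A − 2·row B = (15, 1, −2)   [check: 1·165 − 2·75 = 15]
  75 = 5·15 + 0   → remainder 0, stop. gcd = 15 (last nonzero row C).
So gcd(75, 165) = 15, with Bézout identity 1·165 − 2·75 = 15. Containment (⊇): the Bézout identity exhibits 15 as an element of (75, 165), giving (15) ⊆ (75, 165). Containment (⊆): since 15 | 75 and 15 | 165 (75 = 15·5, 165 = 15·11), every Z-linear combination of 75 and 165 is divisible by 15, so (75, 165) ⊆ (15). Therefore (75, 165) = (15), d = 15.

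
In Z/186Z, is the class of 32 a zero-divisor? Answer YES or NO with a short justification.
YES

gcd(32, 186) = 2 > 1, so 32 is not a unit in Z/186Z. In Z/nZ every nonzero non-unit is a zero-divisor: explicitly, take b = 186/gcd = 93 ≠ 0 (mod 186); then 32·93 = 2976 = 16·186, i.e. 32·93 ≡ 0 (mod 186). So 32 is a zero-divisor.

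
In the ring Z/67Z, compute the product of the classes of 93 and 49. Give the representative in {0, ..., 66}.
Reduce the factors first: 93 ≡ 26 (mod 67), so 93 · 49 ≡ 26 · 49 (mod 67). 26 · 49 = 1274. Dividing by 67: 1274 = 19·67 + 1. So (93 · 49) mod 67 = 1.

Final answer: 1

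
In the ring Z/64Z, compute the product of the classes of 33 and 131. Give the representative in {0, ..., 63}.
35

Reduce the factors first: 131 ≡ 3 (mod 64), so 33 · 131 ≡ 33 · 3 (mod 64). 33 · 3 = 99. Dividing by 64: 99 = 1·64 + 35. So (33 · 131) mod 64 = 35.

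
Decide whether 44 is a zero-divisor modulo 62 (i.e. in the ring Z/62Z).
YES

gcd(44, 62) = 2 > 1, so 44 is not a unit in Z/62Z. In Z/nZ every nonzero non-unit is a zero-divisor: explicitly, take b = 62/gcd = 31 ≠ 0 (mod 62); then 44·31 = 1364 = 22·62, i.e. 44·31 ≡ 0 (mod 62). So 44 is a zero-divisor.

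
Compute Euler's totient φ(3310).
φ(3310) = 1320

φ is multiplicative, with φ(p^e) = p^e − p^(e−1). Factorise 3310 = 2 · 5 · 331. Then
  φ(3310) = (2 − 1) · (5 − 1) · (331 − 1) = 1 · 4 · 330 = 1320.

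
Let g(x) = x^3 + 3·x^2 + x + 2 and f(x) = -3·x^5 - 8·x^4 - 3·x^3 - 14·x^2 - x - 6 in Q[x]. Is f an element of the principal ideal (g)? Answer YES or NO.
YES

In Q[x] the ideal (g) consists of all multiples of g, so f ∈ (g) iff g | f, i.e. iff the remainder of f on division by g is 0. Divide f by g (g is monic, so eliminate the leading term of the running remainder at each step):
  leading term -3·x^5: subtract (-3·x^2)·g(x) = -3·x^5 - 9·x^4 - 3·x^3 - 6·x^2, leaving x^4 - 8·x^2 - x - 6
  leading term x^4: subtract (x)·g(x) = x^4 + 3·x^3 + x^2 + 2·x, leaving -3·x^3 - 9·x^2 - 3·x - 6
  leading term -3·x^3: subtract (-3)·g(x) = -3·x^3 - 9·x^2 - 3·x - 6, leaving 0
The remainder is 0, so f(x) = g(x) · h(x) with h(x) = -3·x^2 + x - 3. Hence g | f, i.e. f ∈ (g).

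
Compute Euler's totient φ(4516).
φ is multiplicative, with φ(p^e) = p^e − p^(e−1). Factorise 4516 = 2^2 · 1129. Then
  φ(4516) = (2^2 − 2^1) · (1129 − 1) = 2 · 1128 = 2256.

Final answer: φ(4516) = 2256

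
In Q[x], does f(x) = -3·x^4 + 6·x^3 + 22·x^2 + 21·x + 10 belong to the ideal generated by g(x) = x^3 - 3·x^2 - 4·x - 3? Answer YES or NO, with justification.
NO

In Q[x] the ideal (g) consists of all multiples of g, so f ∈ (g) iff g | f, i.e. iff the remainder of f on division by g is 0. Divide f by g (g is monic, so eliminate the leading term of the running remainder at each step):
  leading term -3·x^4: subtract (-3·x)·g(x) = -3·x^4 + 9·x^3 + 12·x^2 + 9·x, leaving -3·x^3 + 10·x^2 + 12·x + 10
  leading term -3·x^3: subtract (-3)·g(x) = -3·x^3 + 9·x^2 + 12·x + 9, leaving x^2 + 1
The remainder r(x) = x^2 + 1 ≠ 0 (and deg r < deg g), so g ∤ f, i.e. f ∉ (g).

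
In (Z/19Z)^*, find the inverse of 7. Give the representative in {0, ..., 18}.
Apply the extended Euclidean algorithm to (19, 7), tracking rows (r, s, t) with s·19 + t·7 = r. Each division r_prev = q·r_cur + r_new produces the new row as (previous row) − q·(current row):
  row A: (19, 1, 0)   [1·19 + 0·7 = 19]
  row B: (7, 0, 1)   [0·19 + 1·7 = 7]
  19 = 2·7 + 5   → row C = row A − 2·row B = (5, 1, −2)   [check: 1·19 − 2·7 = 5]
  7 = 1·5 + 2   → row D = row B − 1·row C = (2, −1, 3)   [check: −1·19 + 3·7 = 2]
  5 = 2·2 + 1   → row E = row C − 2·row D = (1, 3, −8)   [check: 3·19 − 8·7 = 1]
  2 = 2·1 + 0   → remainder 0, stop. gcd = 1 (last nonzero row E).
The gcd is 1, so 7 is invertible mod 19. The last nonzero row gives 3·19 − 8·7 = 1, so t = −8. So 7^(−1) ≡ −8 ≡ 11 (mod 19). Verify: 7 · 11 = 77 ≡ 1 (mod 19). ✓

Final answer: 7^(−1) ≡ 11 (mod 19)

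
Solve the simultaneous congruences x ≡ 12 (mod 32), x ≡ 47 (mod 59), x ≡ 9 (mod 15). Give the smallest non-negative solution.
The moduli 32, 59, 15 are pairwise coprime, so by the CRT there is a unique solution mod 32·59·15 = 28320.
Solve by successive substitution. Start with x ≡ 12 (mod 32).
  Combine with x ≡ 47 (mod 59): write x = 12 + 32·t and require 12 + 32·t ≡ 47 (mod 59), i.e. 32·t ≡ 47 − 12 ≡ 35 (mod 59). Since 32^(−1) ≡ 24 (mod 59), t ≡ 24·35 ≡ 14 (mod 59). So x ≡ 12 + 32·14 = 460 (mod 1888).
  Combine with x ≡ 9 (mod 15): write x = 460 + 1888·t and require 460 + 1888·t ≡ 9 (mod 15), i.e. 1888·t ≡ 9 − 460 ≡ 14 (mod 15). Since 1888^(−1) ≡ 7 (mod 15) (1888 ≡ 13 (mod 15)), t ≡ 7·14 ≡ 8 (mod 15). So x ≡ 460 + 1888·8 = 15564 (mod 28320).
Unique solution in [0, 28320): x = 15564.

Final answer: x ≡ 15564 (mod 28320); the representative in [0, 28320) is 15564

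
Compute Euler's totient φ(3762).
φ is multiplicative, with φ(p^e) = p^e − p^(e−1). Factorise 3762 = 2 · 3^2 · 11 · 19. Then
  φ(3762) = (2 − 1) · (3^2 − 3^1) · (11 − 1) · (19 − 1) = 1 · 6 · 10 · 18 = 1080.

Final answer: φ(3762) = 1080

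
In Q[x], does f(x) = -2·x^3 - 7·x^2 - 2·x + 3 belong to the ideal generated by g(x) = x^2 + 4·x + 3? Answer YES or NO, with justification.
In Q[x] the ideal (g) consists of all multiples of g, so f ∈ (g) iff g | f, i.e. iff the remainder of f on division by g is 0. Divide f by g (g is monic, so eliminate the leading term of the running remainder at each step):
  leading term -2·x^3: subtract (-2·x)·g(x) = -2·x^3 - 8·x^2 - 6·x, leaving x^2 + 4·x + 3
  leading term x^2: subtract (1)·g(x) = x^2 + 4·x + 3, leaving 0
The remainder is 0, so f(x) = g(x) · h(x) with h(x) = 1 - 2·x. Hence g | f, i.e. f ∈ (g).

Final answer: YES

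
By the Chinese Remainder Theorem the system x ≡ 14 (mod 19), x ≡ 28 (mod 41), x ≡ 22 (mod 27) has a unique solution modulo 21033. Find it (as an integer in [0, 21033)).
x ≡ 12820 (mod 21033); the representative in [0, 21033) is 12820

The moduli 19, 41, 27 are pairwise coprime, so by the CRT there is a unique solution mod 19·41·27 = 21033.
Solve by successive substitution. Start with x ≡ 14 (mod 19).
  Combine with x ≡ 28 (mod 41): write x = 14 + 19·t and require 14 + 19·t ≡ 28 (mod 41), i.e. 19·t ≡ 28 − 14 ≡ 14 (mod 41). Since 19^(−1) ≡ 13 (mod 41), t ≡ 13·14 ≡ 18 (mod 41). So x ≡ 14 + 19·18 = 356 (mod 779).
  Combine with x ≡ 22 (mod 27): write x = 356 + 779·t and require 356 + 779·t ≡ 22 (mod 27), i.e. 779·t ≡ 22 − 356 ≡ 17 (mod 27). Since 779^(−1) ≡ 20 (mod 27) (779 ≡ 23 (mod 27)), t ≡ 20·17 ≡ 16 (mod 27). So x ≡ 356 + 779·16 = 12820 (mod 21033).
Unique solution in [0, 21033): x = 12820.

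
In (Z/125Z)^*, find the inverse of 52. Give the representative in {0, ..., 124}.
52^(−1) ≡ 113 (mod 125)

Apply the extended Euclidean algorithm to (125, 52), tracking rows (r, s, t) with s·125 + t·52 = r. Each division r_prev = q·r_cur + r_new produces the new row as (previous row) − q·(current row):
  row A: (125, 1, 0)   [1·125 + 0·52 = 125]
  row B: (52, 0, 1)   [0·125 + 1·52 = 52]
  125 = 2·52 + 21   → row C = row A − 2·row B = (21, 1, −2)   [check: 1·125 − 2·52 = 21]
  52 = 2·21 + 10   → row D = row B − 2·row C = (10, −2, 5)   [check: −2·125 + 5·52 = 10]
  21 = 2·10 + 1   → row E = row C − 2·row D = (1, 5, −12)   [check: 5·125 − 12·52 = 1]
  10 = 10·1 + 0   → remainder 0, stop. gcd = 1 (last nonzero row E).
The gcd is 1, so 52 is invertible mod 125. The last nonzero row gives 5·125 − 12·52 = 1, so t = −12. So 52^(−1) ≡ −12 ≡ 113 (mod 125). Verify: 52 · 113 = 5876 ≡ 1 (mod 125). ✓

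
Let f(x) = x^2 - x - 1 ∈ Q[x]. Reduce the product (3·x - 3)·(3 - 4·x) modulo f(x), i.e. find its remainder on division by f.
a · b ≡ 9·x - 21 (mod f(x))

First multiply in Q[x] without reducing: a · b = -12·x^2 + 21·x - 9. Now divide by f(x) = x^2 - x - 1, eliminating the leading term at each step:
  leading term -12·x^2: subtract (-12)·f(x) = -12·x^2 + 12·x + 12, leaving 9·x - 21
The degree is now < 2, so this is the remainder. Hence a · b ≡ 9·x - 21 in Q[x]/(f).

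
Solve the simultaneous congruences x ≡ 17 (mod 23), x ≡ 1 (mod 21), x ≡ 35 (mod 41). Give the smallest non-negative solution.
The moduli 23, 21, 41 are pairwise coprime, so by the CRT there is a unique solution mod 23·21·41 = 19803.
Solve by successive substitution. Start with x ≡ 17 (mod 23).
  Combine with x ≡ 1 (mod 21): write x = 17 + 23·t and require 17 + 23·t ≡ 1 (mod 21), i.e. 23·t ≡ 1 − 17 ≡ 5 (mod 21). Since 23^(−1) ≡ 11 (mod 21) (23 ≡ 2 (mod 21)), t ≡ 11·5 ≡ 13 (mod 21). So x ≡ 17 + 23·13 = 316 (mod 483).
  Combine with x ≡ 35 (mod 41): write x = 316 + 483·t and require 316 + 483·t ≡ 35 (mod 41), i.e. 483·t ≡ 35 − 316 ≡ 6 (mod 41). Since 483^(−1) ≡ 9 (mod 41) (483 ≡ 32 (mod 41)), t ≡ 9·6 ≡ 13 (mod 41). So x ≡ 316 + 483·13 = 6595 (mod 19803).
Unique solution in [0, 19803): x = 6595.

Final answer: x ≡ 6595 (mod 19803); the representative in [0, 19803) is 6595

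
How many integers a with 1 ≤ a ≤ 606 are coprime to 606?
200

The number of a ∈ {1, ..., 606} with gcd(a, 606) = 1 is by definition Euler's totient φ(606). φ is multiplicative, with φ(p^e) = p^e − p^(e−1). Factorise 606 = 2 · 3 · 101. Then
  φ(606) = (2 − 1) · (3 − 1) · (101 − 1) = 1 · 2 · 100 = 200.
So there are 200 such integers.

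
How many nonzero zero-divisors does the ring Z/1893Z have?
In Z/1893Z each nonzero element is either a unit (gcd with 1893 is 1) or a zero-divisor (gcd > 1). The number of units is φ(1893): factorise 1893 = 3 · 631, so φ(1893) = (3 − 1) · (631 − 1) = 2 · 630 = 1260. The nonzero elements number 1893 − 1 = 1892. Hence the nonzero zero-divisors number 1892 − 1260 = 632.

Final answer: Z/1893Z has 632 nonzero zero-divisors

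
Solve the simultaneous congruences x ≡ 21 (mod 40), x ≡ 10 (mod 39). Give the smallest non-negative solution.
x ≡ 1141 (mod 1560); the representative in [0, 1560) is 1141

The moduli 40, 39 are pairwise coprime, so by the CRT there is a unique solution mod 40·39 = 1560.
Solve by successive substitution. Start with x ≡ 21 (mod 40).
  Combine with x ≡ 10 (mod 39): write x = 21 + 40·t and require 21 + 40·t ≡ 10 (mod 39), i.e. 40·t ≡ 10 − 21 ≡ 28 (mod 39). Since 40^(−1) ≡ 1 (mod 39) (40 ≡ 1 (mod 39)), t ≡ 1·28 ≡ 28 (mod 39). So x ≡ 21 + 40·28 = 1141 (mod 1560).
Unique solution in [0, 1560): x = 1141.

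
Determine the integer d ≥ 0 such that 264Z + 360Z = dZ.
(264, 360) = (24); d = 24

In the PID Z, (a, b) is generated by gcd(a, b). Compute gcd(360, 264) with the extended Euclidean algorithm, tracking rows (r, s, t) with s·360 + t·264 = r:
  row A: (360, 1, 0)   [1·360 + 0·264 = 360]
  row B: (264, 0, 1)   [0·360 + 1·264 = 264]
  360 = 1·264 + 96   → row C = row A − 1·row B = (96, 1, −1)   [check: 1·360 − 1·264 = 96]
  264 = 2·96 + 72   → row D = row B − 2·row C = (72, −2, 3)   [check: −2·360 + 3·264 = 72]
  96 = 1·72 + 24   → row E = row C − 1·row D = (24, 3, −4)   [check: 3·360 − 4·264 = 24]
  72 = 3·24 + 0   → remainder 0, stop. gcd = 24 (last nonzero row E).
So gcd(264, 360) = 24, with Bézout identity 3·360 − 4·264 = 24. Containment (⊇): the Bézout identity exhibits 24 as an element of (264, 360), giving (24) ⊆ (264, 360). Containment (⊆): since 24 | 264 and 24 | 360 (264 = 24·11, 360 = 24·15), every Z-linear combination of 264 and 360 is divisible by 24, so (264, 360) ⊆ (24). Therefore (264, 360) = (24), d = 24.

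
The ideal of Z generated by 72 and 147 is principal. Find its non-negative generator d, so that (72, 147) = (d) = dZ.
In the PID Z, (a, b) is generated by gcd(a, b). Compute gcd(147, 72) with the extended Euclidean algorithm, tracking rows (r, s, t) with s·147 + t·72 = r:
  row A: (147, 1, 0)   [1·147 + 0·72 = 147]
  row B: (72, 0, 1)   [0·147 + 1·72 = 72]
  147 = 2·72 + 3   → row C = row A − 2·row B = (3, 1, −2)   [check: 1·147 − 2·72 = 3]
  72 = 24·3 + 0   → remainder 0, stop. gcd = 3 (last nonzero row C).
So gcd(72, 147) = 3, with Bézout identity 1·147 − 2·72 = 3. Containment (⊇): the Bézout identity exhibits 3 as an element of (72, 147), giving (3) ⊆ (72, 147). Containment (⊆): since 3 | 72 and 3 | 147 (72 = 3·24, 147 = 3·49), every Z-linear combination of 72 and 147 is divisible by 3, so (72, 147) ⊆ (3). Therefore (72, 147) = (3), d = 3.

Final answer: (72, 147) = (3); d = 3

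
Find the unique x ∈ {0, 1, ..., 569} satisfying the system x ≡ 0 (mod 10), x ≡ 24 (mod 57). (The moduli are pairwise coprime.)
The moduli 10, 57 are pairwise coprime, so by the CRT there is a unique solution mod 10·57 = 570.
Solve by successive substitution. Start with x ≡ 0 (mod 10).
  Combine with x ≡ 24 (mod 57): write x = 10·t and require 10·t ≡ 24 (mod 57). Since 10^(−1) ≡ 40 (mod 57), t ≡ 40·24 ≡ 48 (mod 57). So x ≡ 10·48 = 480 (mod 570).
Unique solution in [0, 570): x = 480.

Final answer: x ≡ 480 (mod 570); the representative in [0, 570) is 480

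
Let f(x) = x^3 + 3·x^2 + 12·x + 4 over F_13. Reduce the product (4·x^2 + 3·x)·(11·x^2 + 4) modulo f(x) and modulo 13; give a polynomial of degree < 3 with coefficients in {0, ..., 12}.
Multiply as integer polynomials: a · b = 44·x^4 + 33·x^3 + 16·x^2 + 12·x. Reducing coefficients mod 13: a · b ≡ 5·x^4 + 7·x^3 + 3·x^2 + 12·x. Now divide by f(x) = x^3 + 3·x^2 + 12·x + 4 in F_13[x], eliminating the leading term at each step:
  leading term 5·x^4: subtract (5·x)·f(x) = 5·x^4 + 2·x^3 + 8·x^2 + 7·x, leaving 5·x^3 + 8·x^2 + 5·x (coefficients mod 13)
  leading term 5·x^3: subtract (5)·f(x) = 5·x^3 + 2·x^2 + 8·x + 7, leaving 6·x^2 + 10·x + 6 (coefficients mod 13)
The degree is now < 3, so this is the remainder. Hence a · b ≡ 6·x^2 + 10·x + 6 in F_13[x]/(f).

Final answer: a · b ≡ 6·x^2 + 10·x + 6 (mod f(x))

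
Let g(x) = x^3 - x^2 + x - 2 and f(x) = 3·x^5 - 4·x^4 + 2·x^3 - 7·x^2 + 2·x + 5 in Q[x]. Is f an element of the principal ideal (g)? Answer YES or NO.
NO

In Q[x] the ideal (g) consists of all multiples of g, so f ∈ (g) iff g | f, i.e. iff the remainder of f on division by g is 0. Divide f by g (g is monic, so eliminate the leading term of the running remainder at each step):
  leading term 3·x^5: subtract (3·x^2)·g(x) = 3·x^5 - 3·x^4 + 3·x^3 - 6·x^2, leaving -x^4 - x^3 - x^2 + 2·x + 5
  leading term -x^4: subtract (-x)·g(x) = -x^4 + x^3 - x^2 + 2·x, leaving 5 - 2·x^3
  leading term -2·x^3: subtract (-2)·g(x) = -2·x^3 + 2·x^2 - 2·x + 4, leaving -2·x^2 + 2·x + 1
The remainder r(x) = -2·x^2 + 2·x + 1 ≠ 0 (and deg r < deg g), so g ∤ f, i.e. f ∉ (g).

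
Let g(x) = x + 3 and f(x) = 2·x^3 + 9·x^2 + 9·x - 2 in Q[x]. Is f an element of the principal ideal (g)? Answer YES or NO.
In Q[x] the ideal (g) consists of all multiples of g, so f ∈ (g) iff g | f, i.e. iff the remainder of f on division by g is 0. Divide f by g (g is monic, so eliminate the leading term of the running remainder at each step):
  leading term 2·x^3: subtract (2·x^2)·g(x) = 2·x^3 + 6·x^2, leaving 3·x^2 + 9·x - 2
  leading term 3·x^2: subtract (3·x)·g(x) = 3·x^2 + 9·x, leaving -2
The remainder r(x) = -2 ≠ 0 (and deg r < deg g), so g ∤ f, i.e. f ∉ (g).

Final answer: NO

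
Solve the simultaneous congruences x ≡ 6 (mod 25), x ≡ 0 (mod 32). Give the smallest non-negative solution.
The moduli 25, 32 are pairwise coprime, so by the CRT there is a unique solution mod 25·32 = 800.
Solve by successive substitution. Start with x ≡ 6 (mod 25).
  Combine with x ≡ 0 (mod 32): write x = 6 + 25·t and require 6 + 25·t ≡ 0 (mod 32), i.e. 25·t ≡ 0 − 6 ≡ 26 (mod 32). Since 25^(−1) ≡ 9 (mod 32), t ≡ 9·26 ≡ 10 (mod 32). So x ≡ 6 + 25·10 = 256 (mod 800).
Unique solution in [0, 800): x = 256.

Final answer: x ≡ 256 (mod 800); the representative in [0, 800) is 256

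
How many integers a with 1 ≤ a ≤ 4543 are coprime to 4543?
3480

The number of a ∈ {1, ..., 4543} with gcd(a, 4543) = 1 is by definition Euler's totient φ(4543). φ is multiplicative, with φ(p^e) = p^e − p^(e−1). Factorise 4543 = 7 · 11 · 59. Then
  φ(4543) = (7 − 1) · (11 − 1) · (59 − 1) = 6 · 10 · 58 = 3480.
So there are 3480 such integers.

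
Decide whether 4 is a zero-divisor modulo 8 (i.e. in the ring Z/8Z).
gcd(4, 8) = 4 > 1, so 4 is not a unit in Z/8Z. In Z/nZ every nonzero non-unit is a zero-divisor: explicitly, take b = 8/gcd = 2 ≠ 0 (mod 8); then 4·2 = 8 = 1·8, i.e. 4·2 ≡ 0 (mod 8). So 4 is a zero-divisor.

Final answer: YES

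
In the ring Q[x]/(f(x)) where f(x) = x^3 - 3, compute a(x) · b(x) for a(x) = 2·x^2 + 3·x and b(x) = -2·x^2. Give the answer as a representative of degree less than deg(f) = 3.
a · b ≡ -12·x - 18 (mod f(x))

First multiply in Q[x] without reducing: a · b = -4·x^4 - 6·x^3. Now divide by f(x) = x^3 - 3, eliminating the leading term at each step:
  leading term -4·x^4: subtract (-4·x)·f(x) = -4·x^4 + 12·x, leaving -6·x^3 - 12·x
  leading term -6·x^3: subtract (-6)·f(x) = 18 - 6·x^3, leaving -12·x - 18
The degree is now < 3, so this is the remainder. Hence a · b ≡ -12·x - 18 in Q[x]/(f).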